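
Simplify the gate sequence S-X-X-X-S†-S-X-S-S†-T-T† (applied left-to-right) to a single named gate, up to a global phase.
S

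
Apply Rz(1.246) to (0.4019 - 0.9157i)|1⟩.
(0.8607 - 0.5092i)|1⟩

Rz(1.246) = [[e^(−iθ/2), 0], [0, e^(iθ/2)]] with e^(±iθ/2) = cos(θ/2) ± i·sin(θ/2); θ = 1.246, cos(θ/2) ≈ 0.812132, sin(θ/2) ≈ 0.583474.
With a = amp(|0⟩) = 0 and b = amp(|1⟩) = (0.4019 - 0.9157i):
new amp(|0⟩) = (0.812132 - 0.583474i)·a = 0
new amp(|1⟩) = (0.812132 + 0.583474i)·b = (0.8607 - 0.5092i)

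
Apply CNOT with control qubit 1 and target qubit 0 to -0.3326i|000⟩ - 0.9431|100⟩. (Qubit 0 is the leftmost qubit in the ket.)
-0.3326i|000⟩ - 0.9431|100⟩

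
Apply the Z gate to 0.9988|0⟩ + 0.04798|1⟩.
0.9988|0⟩ - 0.04798|1⟩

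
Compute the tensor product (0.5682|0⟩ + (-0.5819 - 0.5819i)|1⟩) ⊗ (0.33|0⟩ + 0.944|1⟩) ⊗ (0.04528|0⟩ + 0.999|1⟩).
0.00849|000⟩ + 0.1873|001⟩ + 0.02429|010⟩ + 0.5358|011⟩ + (-0.008695 - 0.008695i)|100⟩ + (-0.1918 - 0.1918i)|101⟩ + (-0.02487 - 0.02487i)|110⟩ + (-0.5488 - 0.5488i)|111⟩

amp(|b₁b₂…⟩) = product of the factor amplitudes for bits b₁, b₂, …; only kets whose every factor amplitude is nonzero survive.
|000⟩: (0.5682)(0.33)(0.04528) = 0.00849
|001⟩: (0.5682)(0.33)(0.999) = 0.1873
|010⟩: (0.5682)(0.944)(0.04528) = 0.02429
|011⟩: (0.5682)(0.944)(0.999) = 0.5358
|100⟩: (-0.5819 - 0.5819i)(0.33)(0.04528) = (-0.008695 - 0.008695i)
|101⟩: (-0.5819 - 0.5819i)(0.33)(0.999) = (-0.1918 - 0.1918i)
|110⟩: (-0.5819 - 0.5819i)(0.944)(0.04528) = (-0.02487 - 0.02487i)
|111⟩: (-0.5819 - 0.5819i)(0.944)(0.999) = (-0.5488 - 0.5488i)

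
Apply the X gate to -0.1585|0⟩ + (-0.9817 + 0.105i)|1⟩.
(-0.9817 + 0.105i)|0⟩ - 0.1585|1⟩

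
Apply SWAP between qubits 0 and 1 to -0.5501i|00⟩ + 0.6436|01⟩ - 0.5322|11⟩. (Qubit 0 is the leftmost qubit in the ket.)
-0.5501i|00⟩ + 0.6436|10⟩ - 0.5322|11⟩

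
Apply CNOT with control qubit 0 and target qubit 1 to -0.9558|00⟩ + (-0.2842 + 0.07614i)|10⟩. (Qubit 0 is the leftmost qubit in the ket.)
-0.9558|00⟩ + (-0.2842 + 0.07614i)|11⟩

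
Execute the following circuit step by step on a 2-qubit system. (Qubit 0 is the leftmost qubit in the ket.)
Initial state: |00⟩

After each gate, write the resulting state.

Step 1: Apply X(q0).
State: |10⟩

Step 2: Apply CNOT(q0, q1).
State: |11⟩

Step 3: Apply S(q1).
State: i|11⟩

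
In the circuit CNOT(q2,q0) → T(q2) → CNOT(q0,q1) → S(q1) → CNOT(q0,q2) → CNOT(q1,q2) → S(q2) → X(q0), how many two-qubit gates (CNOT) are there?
4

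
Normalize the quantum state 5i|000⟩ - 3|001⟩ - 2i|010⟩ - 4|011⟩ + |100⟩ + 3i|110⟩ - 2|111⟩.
0.6063i|000⟩ - 0.3638|001⟩ - 0.2425i|010⟩ - 0.4851|011⟩ + 0.1213|100⟩ + 0.3638i|110⟩ - 0.2425|111⟩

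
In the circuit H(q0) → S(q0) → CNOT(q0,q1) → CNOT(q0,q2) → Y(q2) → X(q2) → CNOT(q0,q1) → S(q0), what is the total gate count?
8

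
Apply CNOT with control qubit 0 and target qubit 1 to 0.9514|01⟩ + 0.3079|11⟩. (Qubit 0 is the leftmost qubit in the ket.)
0.9514|01⟩ + 0.3079|10⟩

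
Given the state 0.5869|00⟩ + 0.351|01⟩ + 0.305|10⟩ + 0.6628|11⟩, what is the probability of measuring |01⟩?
0.1232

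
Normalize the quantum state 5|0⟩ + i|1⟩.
0.9806|0⟩ + 0.1961i|1⟩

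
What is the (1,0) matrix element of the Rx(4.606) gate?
-0.7437i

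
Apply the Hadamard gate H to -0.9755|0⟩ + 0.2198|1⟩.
-0.5344|0⟩ - 0.8452|1⟩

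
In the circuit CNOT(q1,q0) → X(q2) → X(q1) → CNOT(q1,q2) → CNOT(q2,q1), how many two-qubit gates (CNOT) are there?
3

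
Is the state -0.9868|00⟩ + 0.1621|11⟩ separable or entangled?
Entangled

Writing the state as a|00⟩ + b|01⟩ + c|10⟩ + d|11⟩, it is a product state iff ad − bc = 0.
Here (a, b, c, d) = (-0.9868, 0, 0, 0.1621): ad − bc = (-0.9868)(0.1621) − (0)(0) = -0.16 ≠ 0, so the state is entangled.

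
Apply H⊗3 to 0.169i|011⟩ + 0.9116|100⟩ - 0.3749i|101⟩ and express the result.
(0.3223 - 0.0728i)|000⟩ + (0.3223 + 0.0728i)|001⟩ + (0.3223 - 0.1923i)|010⟩ + (0.3223 + 0.1923i)|011⟩ + (-0.3223 + 0.1923i)|100⟩ + (-0.3223 - 0.1923i)|101⟩ + (-0.3223 + 0.0728i)|110⟩ + (-0.3223 - 0.0728i)|111⟩

H⊗3 gives amp(|y⟩) = (1/2√2) Σ_x (−1)^(x·y) amp(|x⟩), where x·y is the number of positions in which both x and y have a 1.
|000⟩: (0.169i + 0.9116 - 0.3749i)/(2√2) = (0.3223 - 0.0728i)
|001⟩: (-0.169i + 0.9116 + 0.3749i)/(2√2) = (0.3223 + 0.0728i)
|010⟩: (-0.169i + 0.9116 - 0.3749i)/(2√2) = (0.3223 - 0.1923i)
|011⟩: (0.169i + 0.9116 + 0.3749i)/(2√2) = (0.3223 + 0.1923i)
|100⟩: (0.169i - 0.9116 + 0.3749i)/(2√2) = (-0.3223 + 0.1923i)
|101⟩: (-0.169i - 0.9116 - 0.3749i)/(2√2) = (-0.3223 - 0.1923i)
|110⟩: (-0.169i - 0.9116 + 0.3749i)/(2√2) = (-0.3223 + 0.0728i)
|111⟩: (0.169i - 0.9116 - 0.3749i)/(2√2) = (-0.3223 - 0.0728i)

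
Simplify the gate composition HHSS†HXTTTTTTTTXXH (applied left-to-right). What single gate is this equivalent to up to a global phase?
Z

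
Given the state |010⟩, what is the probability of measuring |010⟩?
1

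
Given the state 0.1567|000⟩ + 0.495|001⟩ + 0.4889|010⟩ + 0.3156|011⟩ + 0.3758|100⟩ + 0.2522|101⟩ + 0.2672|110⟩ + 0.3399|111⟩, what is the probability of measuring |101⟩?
0.0636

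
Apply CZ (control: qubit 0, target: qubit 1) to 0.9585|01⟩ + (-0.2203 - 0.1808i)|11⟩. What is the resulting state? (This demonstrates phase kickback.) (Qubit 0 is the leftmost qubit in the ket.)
0.9585|01⟩ + (0.2203 + 0.1808i)|11⟩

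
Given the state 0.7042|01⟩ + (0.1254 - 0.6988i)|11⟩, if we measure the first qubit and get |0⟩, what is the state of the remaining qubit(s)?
|1⟩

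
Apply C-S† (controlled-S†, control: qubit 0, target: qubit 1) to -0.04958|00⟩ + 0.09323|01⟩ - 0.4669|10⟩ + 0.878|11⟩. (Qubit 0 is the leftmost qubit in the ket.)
-0.04958|00⟩ + 0.09323|01⟩ - 0.4669|10⟩ - 0.878i|11⟩

C-S† leaves the control-|0⟩ kets |00⟩, |01⟩ unchanged and applies S† to qubit 1 on the control-|1⟩ pair (|10⟩, |11⟩).
S† = [[1, 0], [0, -i]].
With a = amp(|10⟩) = -0.4669 and b = amp(|11⟩) = 0.878:
new amp(|10⟩) = (1)·a = -0.4669
new amp(|11⟩) = (-i)·b = -0.878i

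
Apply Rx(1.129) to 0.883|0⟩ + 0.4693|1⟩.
(0.746 - 0.2511i)|0⟩ + (0.3965 - 0.4724i)|1⟩

Rx(1.129) = [[cos(θ/2), −i·sin(θ/2)], [−i·sin(θ/2), cos(θ/2)]]; θ = 1.129, cos(θ/2) ≈ 0.844856, sin(θ/2) ≈ 0.534993.
With a = amp(|0⟩) = 0.883 and b = amp(|1⟩) = 0.4693:
new amp(|0⟩) = (0.844856)·a + (-0.534993i)·b = (0.746 - 0.2511i)
new amp(|1⟩) = (-0.534993i)·a + (0.844856)·b = (0.3965 - 0.4724i)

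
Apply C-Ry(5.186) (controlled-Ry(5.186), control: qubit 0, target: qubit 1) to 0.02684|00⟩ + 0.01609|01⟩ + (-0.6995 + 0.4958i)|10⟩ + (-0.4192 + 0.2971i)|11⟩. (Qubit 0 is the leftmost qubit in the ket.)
0.02684|00⟩ + 0.01609|01⟩ + (0.8155 - 0.578i)|10⟩ + (-0.007094 + 0.00505i)|11⟩

C-Ry(5.186) leaves the control-|0⟩ kets |00⟩, |01⟩ unchanged and applies Ry(5.186) to qubit 1 on the control-|1⟩ pair (|10⟩, |11⟩).
Ry(5.186) = [[cos(θ/2), −sin(θ/2)], [sin(θ/2), cos(θ/2)]]; θ = 5.186, cos(θ/2) ≈ -0.853259, sin(θ/2) ≈ 0.521487.
With a = amp(|10⟩) = (-0.6995 + 0.4958i) and b = amp(|11⟩) = (-0.4192 + 0.2971i):
new amp(|10⟩) = (-0.853259)·a + (-0.521487)·b = (0.8155 - 0.578i)
new amp(|11⟩) = (0.521487)·a + (-0.853259)·b = (-0.007094 + 0.00505i)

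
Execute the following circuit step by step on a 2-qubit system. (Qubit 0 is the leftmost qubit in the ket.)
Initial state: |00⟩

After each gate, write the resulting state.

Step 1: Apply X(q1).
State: |01⟩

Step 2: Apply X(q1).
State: |00⟩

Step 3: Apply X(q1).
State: |01⟩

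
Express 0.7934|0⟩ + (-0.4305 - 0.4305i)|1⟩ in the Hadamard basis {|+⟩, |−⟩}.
(0.2566 - 0.3044i)|+⟩ + (0.8654 + 0.3044i)|−⟩

With |ψ⟩ = α|0⟩ + β|1⟩, the Hadamard-basis coefficients are ⟨+|ψ⟩ = (α + β)/√2 and ⟨−|ψ⟩ = (α − β)/√2.
Here α = 0.7934, β = (-0.4305 - 0.4305i): (α + β)/√2 = (0.2566 - 0.3044i), (α − β)/√2 = (0.8654 + 0.3044i).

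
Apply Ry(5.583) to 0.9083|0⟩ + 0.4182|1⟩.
-0.9966|0⟩ - 0.0813|1⟩

Ry(5.583) = [[cos(θ/2), −sin(θ/2)], [sin(θ/2), cos(θ/2)]]; θ = 5.583, cos(θ/2) ≈ -0.939341, sin(θ/2) ≈ 0.342985.
With a = amp(|0⟩) = 0.9083 and b = amp(|1⟩) = 0.4182:
new amp(|0⟩) = (-0.939341)·a + (-0.342985)·b = -0.9966
new amp(|1⟩) = (0.342985)·a + (-0.939341)·b = -0.0813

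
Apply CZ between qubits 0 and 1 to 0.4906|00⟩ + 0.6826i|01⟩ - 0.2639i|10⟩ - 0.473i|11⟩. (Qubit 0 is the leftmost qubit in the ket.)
0.4906|00⟩ + 0.6826i|01⟩ - 0.2639i|10⟩ + 0.473i|11⟩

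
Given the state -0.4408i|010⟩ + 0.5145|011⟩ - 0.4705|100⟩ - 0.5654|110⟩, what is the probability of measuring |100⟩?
0.2214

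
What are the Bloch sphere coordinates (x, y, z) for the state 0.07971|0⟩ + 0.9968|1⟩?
(0.1589, 0, -0.9873)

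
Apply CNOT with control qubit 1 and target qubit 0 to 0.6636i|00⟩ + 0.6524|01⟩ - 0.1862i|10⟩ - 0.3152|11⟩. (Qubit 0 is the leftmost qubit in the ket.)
0.6636i|00⟩ - 0.3152|01⟩ - 0.1862i|10⟩ + 0.6524|11⟩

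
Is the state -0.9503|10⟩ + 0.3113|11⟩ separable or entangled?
Separable

Writing the state as a|00⟩ + b|01⟩ + c|10⟩ + d|11⟩, it is a product state iff ad − bc = 0.
Here (a, b, c, d) = (0, 0, -0.9503, 0.3113): ad − bc = (0)(0.3113) − (0)(-0.9503) = 0, so the state is separable.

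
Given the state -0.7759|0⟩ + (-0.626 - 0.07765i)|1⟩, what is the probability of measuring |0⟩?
0.602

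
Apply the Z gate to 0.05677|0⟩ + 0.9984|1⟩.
0.05677|0⟩ - 0.9984|1⟩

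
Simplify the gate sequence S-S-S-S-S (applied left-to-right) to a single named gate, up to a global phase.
S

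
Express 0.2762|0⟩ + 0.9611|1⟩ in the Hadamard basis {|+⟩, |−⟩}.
0.8749|+⟩ - 0.4843|−⟩

With |ψ⟩ = α|0⟩ + β|1⟩, the Hadamard-basis coefficients are ⟨+|ψ⟩ = (α + β)/√2 and ⟨−|ψ⟩ = (α − β)/√2.
Here α = 0.2762, β = 0.9611: (α + β)/√2 = 0.8749, (α − β)/√2 = -0.4843.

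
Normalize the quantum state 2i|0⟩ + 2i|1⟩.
(1/√2)i|0⟩ + (1/√2)i|1⟩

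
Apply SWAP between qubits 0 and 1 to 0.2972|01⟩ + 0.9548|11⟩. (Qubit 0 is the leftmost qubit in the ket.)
0.2972|10⟩ + 0.9548|11⟩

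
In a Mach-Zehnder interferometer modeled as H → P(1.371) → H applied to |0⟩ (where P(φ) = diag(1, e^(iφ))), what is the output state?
(0.5992 + 0.4901i)|0⟩ + (0.4008 - 0.4901i)|1⟩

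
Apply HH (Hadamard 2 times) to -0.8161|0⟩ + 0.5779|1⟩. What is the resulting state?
-0.8161|0⟩ + 0.5779|1⟩

H² = I, so an even number of Hadamards cancels: H^2 = I and the state is unchanged.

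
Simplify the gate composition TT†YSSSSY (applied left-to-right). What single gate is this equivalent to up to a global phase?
I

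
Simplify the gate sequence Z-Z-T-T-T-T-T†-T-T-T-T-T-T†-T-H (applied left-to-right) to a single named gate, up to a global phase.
H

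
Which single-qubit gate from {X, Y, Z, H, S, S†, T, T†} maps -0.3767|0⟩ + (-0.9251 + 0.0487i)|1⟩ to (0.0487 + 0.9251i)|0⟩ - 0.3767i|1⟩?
Y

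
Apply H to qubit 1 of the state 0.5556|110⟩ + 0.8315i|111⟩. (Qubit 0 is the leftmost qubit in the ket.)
0.3929|100⟩ + 0.588i|101⟩ - 0.3929|110⟩ - 0.588i|111⟩

H on qubit 1 mixes each pair of kets that differ only in qubit 1: amplitudes (a, b) of (|…0…⟩, |…1…⟩) become ((a + b)/√2, (a − b)/√2). Kets absent from the input have amplitude 0.
(|100⟩, |110⟩): (a, b) = (0, 0.5556) → (0.3929, -0.3929)
(|101⟩, |111⟩): (a, b) = (0, 0.8315i) → (0.588i, -0.588i)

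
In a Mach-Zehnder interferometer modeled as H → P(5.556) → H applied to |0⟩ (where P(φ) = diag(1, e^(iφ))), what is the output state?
(0.8735 - 0.3324i)|0⟩ + (0.1265 + 0.3324i)|1⟩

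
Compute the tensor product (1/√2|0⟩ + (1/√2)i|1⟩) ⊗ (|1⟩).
1/√2|01⟩ + (1/√2)i|11⟩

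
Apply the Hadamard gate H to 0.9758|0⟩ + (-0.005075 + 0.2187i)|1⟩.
(0.6864 + 0.1546i)|0⟩ + (0.6936 - 0.1546i)|1⟩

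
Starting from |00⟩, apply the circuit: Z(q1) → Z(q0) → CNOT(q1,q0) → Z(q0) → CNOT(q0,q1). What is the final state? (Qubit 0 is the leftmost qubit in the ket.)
|00⟩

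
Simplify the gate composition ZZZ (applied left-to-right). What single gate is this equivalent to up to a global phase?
Z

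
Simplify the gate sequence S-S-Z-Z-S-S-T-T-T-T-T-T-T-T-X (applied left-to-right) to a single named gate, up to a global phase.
X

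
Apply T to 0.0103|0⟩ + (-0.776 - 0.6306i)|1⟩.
0.0103|0⟩ + (-0.1028 - 0.9946i)|1⟩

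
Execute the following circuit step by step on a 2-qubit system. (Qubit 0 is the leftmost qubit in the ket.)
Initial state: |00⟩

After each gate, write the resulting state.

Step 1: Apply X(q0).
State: |10⟩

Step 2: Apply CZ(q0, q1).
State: |10⟩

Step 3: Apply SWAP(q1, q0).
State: |01⟩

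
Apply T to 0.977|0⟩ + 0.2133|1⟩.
0.977|0⟩ + (0.1508 + 0.1508i)|1⟩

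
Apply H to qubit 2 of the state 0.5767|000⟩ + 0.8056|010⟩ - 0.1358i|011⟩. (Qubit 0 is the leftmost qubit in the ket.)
0.4078|000⟩ + 0.4078|001⟩ + (0.5696 - 0.09603i)|010⟩ + (0.5696 + 0.09603i)|011⟩

H on qubit 2 mixes each pair of kets that differ only in qubit 2: amplitudes (a, b) of (|…0…⟩, |…1…⟩) become ((a + b)/√2, (a − b)/√2). Kets absent from the input have amplitude 0.
(|000⟩, |001⟩): (a, b) = (0.5767, 0) → (0.4078, 0.4078)
(|010⟩, |011⟩): (a, b) = (0.8056, -0.1358i) → ((0.5696 - 0.09603i), (0.5696 + 0.09603i))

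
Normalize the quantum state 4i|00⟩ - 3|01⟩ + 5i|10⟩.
0.5657i|00⟩ - 0.4243|01⟩ + (1/√2)i|10⟩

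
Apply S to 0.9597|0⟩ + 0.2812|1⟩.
0.9597|0⟩ + 0.2812i|1⟩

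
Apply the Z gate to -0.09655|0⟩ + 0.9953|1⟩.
-0.09655|0⟩ - 0.9953|1⟩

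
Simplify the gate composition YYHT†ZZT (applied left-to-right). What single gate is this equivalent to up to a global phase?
H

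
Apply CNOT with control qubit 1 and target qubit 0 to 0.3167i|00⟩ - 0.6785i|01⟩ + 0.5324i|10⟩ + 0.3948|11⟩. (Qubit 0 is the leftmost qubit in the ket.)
0.3167i|00⟩ + 0.3948|01⟩ + 0.5324i|10⟩ - 0.6785i|11⟩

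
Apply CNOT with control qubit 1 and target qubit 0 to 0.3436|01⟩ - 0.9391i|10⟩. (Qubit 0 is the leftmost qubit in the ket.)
-0.9391i|10⟩ + 0.3436|11⟩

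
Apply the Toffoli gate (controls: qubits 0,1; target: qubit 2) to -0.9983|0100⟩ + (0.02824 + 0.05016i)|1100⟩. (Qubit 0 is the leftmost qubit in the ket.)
-0.9983|0100⟩ + (0.02824 + 0.05016i)|1110⟩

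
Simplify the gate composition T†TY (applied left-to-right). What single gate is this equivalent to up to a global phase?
Y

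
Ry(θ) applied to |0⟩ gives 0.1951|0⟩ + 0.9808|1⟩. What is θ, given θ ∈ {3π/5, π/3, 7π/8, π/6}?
7π/8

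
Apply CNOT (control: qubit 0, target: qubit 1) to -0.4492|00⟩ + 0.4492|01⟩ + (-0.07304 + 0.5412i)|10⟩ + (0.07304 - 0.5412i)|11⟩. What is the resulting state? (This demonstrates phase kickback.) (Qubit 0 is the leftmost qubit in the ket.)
-0.4492|00⟩ + 0.4492|01⟩ + (0.07304 - 0.5412i)|10⟩ + (-0.07304 + 0.5412i)|11⟩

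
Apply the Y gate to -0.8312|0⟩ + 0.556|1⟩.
-0.556i|0⟩ - 0.8312i|1⟩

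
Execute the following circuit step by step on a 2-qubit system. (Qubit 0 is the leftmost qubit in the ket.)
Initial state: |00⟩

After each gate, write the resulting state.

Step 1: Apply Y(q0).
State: i|10⟩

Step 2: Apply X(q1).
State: i|11⟩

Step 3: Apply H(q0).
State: (1/√2)i|01⟩ - (1/√2)i|11⟩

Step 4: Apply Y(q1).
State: 1/√2|00⟩ - 1/√2|10⟩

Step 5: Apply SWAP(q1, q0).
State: 1/√2|00⟩ - 1/√2|01⟩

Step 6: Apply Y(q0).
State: (1/√2)i|10⟩ - (1/√2)i|11⟩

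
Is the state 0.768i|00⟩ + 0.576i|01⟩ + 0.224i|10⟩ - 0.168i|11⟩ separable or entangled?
Entangled

Writing the state as a|00⟩ + b|01⟩ + c|10⟩ + d|11⟩, it is a product state iff ad − bc = 0.
Here (a, b, c, d) = (0.768i, 0.576i, 0.224i, -0.168i): ad − bc = (0.768i)(-0.168i) − (0.576i)(0.224i) = 0.258 ≠ 0, so the state is entangled.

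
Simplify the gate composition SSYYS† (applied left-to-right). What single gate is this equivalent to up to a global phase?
S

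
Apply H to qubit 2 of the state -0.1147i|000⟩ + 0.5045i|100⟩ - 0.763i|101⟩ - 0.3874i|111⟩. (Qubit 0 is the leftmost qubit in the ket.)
-0.08111i|000⟩ - 0.08111i|001⟩ - 0.1828i|100⟩ + 0.8963i|101⟩ - 0.2739i|110⟩ + 0.2739i|111⟩

H on qubit 2 mixes each pair of kets that differ only in qubit 2: amplitudes (a, b) of (|…0…⟩, |…1…⟩) become ((a + b)/√2, (a − b)/√2). Kets absent from the input have amplitude 0.
(|000⟩, |001⟩): (a, b) = (-0.1147i, 0) → (-0.08111i, -0.08111i)
(|100⟩, |101⟩): (a, b) = (0.5045i, -0.763i) → (-0.1828i, 0.8963i)
(|110⟩, |111⟩): (a, b) = (0, -0.3874i) → (-0.2739i, 0.2739i)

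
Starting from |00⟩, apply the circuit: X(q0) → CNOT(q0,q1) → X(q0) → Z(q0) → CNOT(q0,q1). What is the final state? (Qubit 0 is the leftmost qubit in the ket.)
|01⟩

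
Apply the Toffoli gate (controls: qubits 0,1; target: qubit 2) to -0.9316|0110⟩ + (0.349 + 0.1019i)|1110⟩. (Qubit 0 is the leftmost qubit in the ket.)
-0.9316|0110⟩ + (0.349 + 0.1019i)|1100⟩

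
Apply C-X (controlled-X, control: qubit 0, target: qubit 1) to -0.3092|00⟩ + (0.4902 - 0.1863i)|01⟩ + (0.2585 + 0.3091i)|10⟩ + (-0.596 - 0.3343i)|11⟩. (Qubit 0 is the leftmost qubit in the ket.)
-0.3092|00⟩ + (0.4902 - 0.1863i)|01⟩ + (-0.596 - 0.3343i)|10⟩ + (0.2585 + 0.3091i)|11⟩

C-X leaves the control-|0⟩ kets |00⟩, |01⟩ unchanged and applies X to qubit 1 on the control-|1⟩ pair (|10⟩, |11⟩).
X = [[0, 1], [1, 0]].
With a = amp(|10⟩) = (0.2585 + 0.3091i) and b = amp(|11⟩) = (-0.596 - 0.3343i):
new amp(|10⟩) = (1)·b = (-0.596 - 0.3343i)
new amp(|11⟩) = (1)·a = (0.2585 + 0.3091i)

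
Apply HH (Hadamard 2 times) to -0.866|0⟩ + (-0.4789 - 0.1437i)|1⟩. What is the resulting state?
-0.866|0⟩ + (-0.4789 - 0.1437i)|1⟩

H² = I, so an even number of Hadamards cancels: H^2 = I and the state is unchanged.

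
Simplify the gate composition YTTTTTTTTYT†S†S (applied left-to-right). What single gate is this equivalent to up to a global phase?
T†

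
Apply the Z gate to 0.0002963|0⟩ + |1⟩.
0.0002963|0⟩ - |1⟩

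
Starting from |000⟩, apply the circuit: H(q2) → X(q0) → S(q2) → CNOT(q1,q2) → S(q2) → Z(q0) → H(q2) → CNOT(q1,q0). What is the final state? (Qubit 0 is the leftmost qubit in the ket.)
-|101⟩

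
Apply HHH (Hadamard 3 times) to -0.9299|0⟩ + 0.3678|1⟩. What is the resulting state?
-0.3975|0⟩ - 0.9176|1⟩

H² = I, so H^3 = H: a single Hadamard. With (a, b) = (-0.9299, 0.3678), H gives ((a + b)/√2, (a − b)/√2) = (-0.3975, -0.9176).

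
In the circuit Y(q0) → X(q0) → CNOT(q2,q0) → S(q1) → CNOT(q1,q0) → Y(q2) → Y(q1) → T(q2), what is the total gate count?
8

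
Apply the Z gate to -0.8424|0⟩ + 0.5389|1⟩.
-0.8424|0⟩ - 0.5389|1⟩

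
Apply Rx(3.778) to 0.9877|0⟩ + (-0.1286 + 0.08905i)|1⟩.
(-0.2244 + 0.1221i)|0⟩ + (0.04023 - 0.966i)|1⟩

Rx(3.778) = [[cos(θ/2), −i·sin(θ/2)], [−i·sin(θ/2), cos(θ/2)]]; θ = 3.778, cos(θ/2) ≈ -0.312861, sin(θ/2) ≈ 0.949799.
With a = amp(|0⟩) = 0.9877 and b = amp(|1⟩) = (-0.1286 + 0.08905i):
new amp(|0⟩) = (-0.312861)·a + (-0.949799i)·b = (-0.2244 + 0.1221i)
new amp(|1⟩) = (-0.949799i)·a + (-0.312861)·b = (0.04023 - 0.966i)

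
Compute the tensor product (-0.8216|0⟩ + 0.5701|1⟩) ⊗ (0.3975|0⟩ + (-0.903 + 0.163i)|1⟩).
-0.3266|00⟩ + (0.7419 - 0.1339i)|01⟩ + 0.2266|10⟩ + (-0.5148 + 0.09293i)|11⟩

amp(|b₁b₂…⟩) = product of the factor amplitudes for bits b₁, b₂, …; only kets whose every factor amplitude is nonzero survive.
|00⟩: (-0.8216)(0.3975) = -0.3266
|01⟩: (-0.8216)(-0.903 + 0.163i) = (0.7419 - 0.1339i)
|10⟩: (0.5701)(0.3975) = 0.2266
|11⟩: (0.5701)(-0.903 + 0.163i) = (-0.5148 + 0.09293i)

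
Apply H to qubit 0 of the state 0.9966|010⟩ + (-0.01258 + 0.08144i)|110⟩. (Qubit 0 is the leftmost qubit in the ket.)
(0.6958 + 0.05759i)|010⟩ + (0.7136 - 0.05759i)|110⟩

H on qubit 0 mixes each pair of kets that differ only in qubit 0: amplitudes (a, b) of (|…0…⟩, |…1…⟩) become ((a + b)/√2, (a − b)/√2). Kets absent from the input have amplitude 0.
(|010⟩, |110⟩): (a, b) = (0.9966, (-0.01258 + 0.08144i)) → ((0.6958 + 0.05759i), (0.7136 - 0.05759i))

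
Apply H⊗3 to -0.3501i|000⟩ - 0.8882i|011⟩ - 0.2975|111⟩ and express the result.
(-0.1052 - 0.4378i)|000⟩ + (0.1052 + 0.1902i)|001⟩ + (0.1052 + 0.1902i)|010⟩ + (-0.1052 - 0.4378i)|011⟩ + (0.1052 - 0.4378i)|100⟩ + (-0.1052 + 0.1902i)|101⟩ + (-0.1052 + 0.1902i)|110⟩ + (0.1052 - 0.4378i)|111⟩

H⊗3 gives amp(|y⟩) = (1/2√2) Σ_x (−1)^(x·y) amp(|x⟩), where x·y is the number of positions in which both x and y have a 1.
|000⟩: (-0.3501i - 0.8882i - 0.2975)/(2√2) = (-0.1052 - 0.4378i)
|001⟩: (-0.3501i + 0.8882i + 0.2975)/(2√2) = (0.1052 + 0.1902i)
|010⟩: (-0.3501i + 0.8882i + 0.2975)/(2√2) = (0.1052 + 0.1902i)
|011⟩: (-0.3501i - 0.8882i - 0.2975)/(2√2) = (-0.1052 - 0.4378i)
|100⟩: (-0.3501i - 0.8882i + 0.2975)/(2√2) = (0.1052 - 0.4378i)
|101⟩: (-0.3501i + 0.8882i - 0.2975)/(2√2) = (-0.1052 + 0.1902i)
|110⟩: (-0.3501i + 0.8882i - 0.2975)/(2√2) = (-0.1052 + 0.1902i)
|111⟩: (-0.3501i - 0.8882i + 0.2975)/(2√2) = (0.1052 - 0.4378i)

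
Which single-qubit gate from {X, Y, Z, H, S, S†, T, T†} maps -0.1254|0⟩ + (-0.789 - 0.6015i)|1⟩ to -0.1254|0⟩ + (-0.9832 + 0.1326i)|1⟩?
T†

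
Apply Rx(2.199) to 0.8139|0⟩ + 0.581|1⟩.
(0.3695 - 0.5177i)|0⟩ + (0.2638 - 0.7252i)|1⟩

Rx(2.199) = [[cos(θ/2), −i·sin(θ/2)], [−i·sin(θ/2), cos(θ/2)]]; θ = 2.199, cos(θ/2) ≈ 0.454042, sin(θ/2) ≈ 0.89098.
With a = amp(|0⟩) = 0.8139 and b = amp(|1⟩) = 0.581:
new amp(|0⟩) = (0.454042)·a + (-0.89098i)·b = (0.3695 - 0.5177i)
new amp(|1⟩) = (-0.89098i)·a + (0.454042)·b = (0.2638 - 0.7252i)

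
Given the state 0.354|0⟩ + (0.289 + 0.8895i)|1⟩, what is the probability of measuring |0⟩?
0.1253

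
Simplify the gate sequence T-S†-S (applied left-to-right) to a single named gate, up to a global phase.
T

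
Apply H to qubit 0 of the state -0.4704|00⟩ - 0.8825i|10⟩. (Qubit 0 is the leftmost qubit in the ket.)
(-0.3326 - 0.624i)|00⟩ + (-0.3326 + 0.624i)|10⟩

H on qubit 0 mixes each pair of kets that differ only in qubit 0: amplitudes (a, b) of (|…0…⟩, |…1…⟩) become ((a + b)/√2, (a − b)/√2). Kets absent from the input have amplitude 0.
(|00⟩, |10⟩): (a, b) = (-0.4704, -0.8825i) → ((-0.3326 - 0.624i), (-0.3326 + 0.624i))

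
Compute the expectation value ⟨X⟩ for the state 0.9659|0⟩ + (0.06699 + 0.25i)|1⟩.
0.1294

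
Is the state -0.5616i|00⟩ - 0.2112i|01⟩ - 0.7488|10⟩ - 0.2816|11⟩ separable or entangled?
Separable

Writing the state as a|00⟩ + b|01⟩ + c|10⟩ + d|11⟩, it is a product state iff ad − bc = 0.
Here (a, b, c, d) = (-0.5616i, -0.2112i, -0.7488, -0.2816): ad − bc = (-0.5616i)(-0.2816) − (-0.2112i)(-0.7488) = 0, so the state is separable.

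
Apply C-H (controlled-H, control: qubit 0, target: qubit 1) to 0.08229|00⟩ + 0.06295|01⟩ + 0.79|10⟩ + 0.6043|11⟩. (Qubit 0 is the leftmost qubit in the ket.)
0.08229|00⟩ + 0.06295|01⟩ + 0.9859|10⟩ + 0.1313|11⟩

C-H leaves the control-|0⟩ kets |00⟩, |01⟩ unchanged and applies H to qubit 1 on the control-|1⟩ pair (|10⟩, |11⟩).
H = [[1/√2, 1/√2], [1/√2, -1/√2]].
With a = amp(|10⟩) = 0.79 and b = amp(|11⟩) = 0.6043:
new amp(|10⟩) = (1/√2)·a + (1/√2)·b = 0.9859
new amp(|11⟩) = (1/√2)·a + (-1/√2)·b = 0.1313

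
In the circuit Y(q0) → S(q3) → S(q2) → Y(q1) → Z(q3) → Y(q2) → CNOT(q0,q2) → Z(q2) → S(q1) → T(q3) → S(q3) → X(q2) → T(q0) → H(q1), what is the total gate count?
14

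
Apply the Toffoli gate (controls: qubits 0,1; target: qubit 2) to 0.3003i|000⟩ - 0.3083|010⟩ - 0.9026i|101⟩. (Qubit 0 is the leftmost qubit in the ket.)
0.3003i|000⟩ - 0.3083|010⟩ - 0.9026i|101⟩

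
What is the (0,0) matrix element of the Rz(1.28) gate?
(0.8021 - 0.5972i)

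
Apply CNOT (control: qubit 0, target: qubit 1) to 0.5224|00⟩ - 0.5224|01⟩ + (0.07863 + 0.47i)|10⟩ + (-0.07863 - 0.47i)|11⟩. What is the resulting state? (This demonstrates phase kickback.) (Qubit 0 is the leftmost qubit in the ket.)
0.5224|00⟩ - 0.5224|01⟩ + (-0.07863 - 0.47i)|10⟩ + (0.07863 + 0.47i)|11⟩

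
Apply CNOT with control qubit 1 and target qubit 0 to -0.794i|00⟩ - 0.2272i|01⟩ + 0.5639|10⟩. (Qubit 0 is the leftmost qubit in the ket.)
-0.794i|00⟩ + 0.5639|10⟩ - 0.2272i|11⟩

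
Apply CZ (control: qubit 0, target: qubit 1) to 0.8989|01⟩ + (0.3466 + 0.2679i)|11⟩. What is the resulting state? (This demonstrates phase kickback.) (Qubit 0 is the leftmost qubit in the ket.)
0.8989|01⟩ + (-0.3466 - 0.2679i)|11⟩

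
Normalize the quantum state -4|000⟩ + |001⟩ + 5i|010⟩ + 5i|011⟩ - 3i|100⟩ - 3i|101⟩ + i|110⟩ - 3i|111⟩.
-0.4104|000⟩ + 0.1026|001⟩ + 0.513i|010⟩ + 0.513i|011⟩ - 0.3078i|100⟩ - 0.3078i|101⟩ + 0.1026i|110⟩ - 0.3078i|111⟩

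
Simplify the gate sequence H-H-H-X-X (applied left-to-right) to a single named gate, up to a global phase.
H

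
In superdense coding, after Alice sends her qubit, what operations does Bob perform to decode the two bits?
CNOT (Alice's qubit controls Bob's), then H on Alice's qubit, then measure both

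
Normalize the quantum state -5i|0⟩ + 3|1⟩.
-0.8575i|0⟩ + 0.5145|1⟩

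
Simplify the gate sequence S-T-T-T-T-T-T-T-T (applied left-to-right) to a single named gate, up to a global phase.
S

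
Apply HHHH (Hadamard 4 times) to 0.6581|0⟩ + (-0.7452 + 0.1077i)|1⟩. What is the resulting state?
0.6581|0⟩ + (-0.7452 + 0.1077i)|1⟩

H² = I, so an even number of Hadamards cancels: H^4 = I and the state is unchanged.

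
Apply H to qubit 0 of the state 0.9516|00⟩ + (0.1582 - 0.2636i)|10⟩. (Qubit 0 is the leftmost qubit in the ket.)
(0.7847 - 0.1864i)|00⟩ + (0.561 + 0.1864i)|10⟩

H on qubit 0 mixes each pair of kets that differ only in qubit 0: amplitudes (a, b) of (|…0…⟩, |…1…⟩) become ((a + b)/√2, (a − b)/√2). Kets absent from the input have amplitude 0.
(|00⟩, |10⟩): (a, b) = (0.9516, (0.1582 - 0.2636i)) → ((0.7847 - 0.1864i), (0.561 + 0.1864i))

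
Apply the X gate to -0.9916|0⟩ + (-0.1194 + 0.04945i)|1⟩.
(-0.1194 + 0.04945i)|0⟩ - 0.9916|1⟩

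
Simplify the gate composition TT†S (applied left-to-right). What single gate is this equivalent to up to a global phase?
S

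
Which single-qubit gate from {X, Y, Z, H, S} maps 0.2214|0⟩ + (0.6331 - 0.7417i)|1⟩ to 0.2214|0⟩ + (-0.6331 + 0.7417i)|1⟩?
Z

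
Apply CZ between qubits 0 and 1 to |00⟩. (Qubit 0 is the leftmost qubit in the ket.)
|00⟩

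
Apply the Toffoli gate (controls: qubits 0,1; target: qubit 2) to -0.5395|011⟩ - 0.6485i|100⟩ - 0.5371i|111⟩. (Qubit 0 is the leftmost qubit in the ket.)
-0.5395|011⟩ - 0.6485i|100⟩ - 0.5371i|110⟩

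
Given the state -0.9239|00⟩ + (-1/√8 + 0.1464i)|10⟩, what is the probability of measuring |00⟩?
0.8536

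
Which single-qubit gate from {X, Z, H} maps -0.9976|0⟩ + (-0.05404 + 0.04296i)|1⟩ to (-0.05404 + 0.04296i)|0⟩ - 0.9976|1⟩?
X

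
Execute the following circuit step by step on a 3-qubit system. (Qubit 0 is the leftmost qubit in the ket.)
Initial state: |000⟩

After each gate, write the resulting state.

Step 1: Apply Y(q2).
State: i|001⟩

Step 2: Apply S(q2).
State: -|001⟩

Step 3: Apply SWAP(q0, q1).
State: -|001⟩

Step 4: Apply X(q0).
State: -|101⟩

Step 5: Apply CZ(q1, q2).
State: -|101⟩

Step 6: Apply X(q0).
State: -|001⟩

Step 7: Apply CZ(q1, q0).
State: -|001⟩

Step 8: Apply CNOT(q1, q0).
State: -|001⟩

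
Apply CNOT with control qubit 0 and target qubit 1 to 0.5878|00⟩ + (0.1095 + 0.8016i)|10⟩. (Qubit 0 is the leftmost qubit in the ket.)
0.5878|00⟩ + (0.1095 + 0.8016i)|11⟩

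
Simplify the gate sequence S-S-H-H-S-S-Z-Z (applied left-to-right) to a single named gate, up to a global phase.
I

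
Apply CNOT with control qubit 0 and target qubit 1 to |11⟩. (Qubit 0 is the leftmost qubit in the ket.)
|10⟩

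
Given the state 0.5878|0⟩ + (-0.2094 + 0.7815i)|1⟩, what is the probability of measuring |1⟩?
0.6546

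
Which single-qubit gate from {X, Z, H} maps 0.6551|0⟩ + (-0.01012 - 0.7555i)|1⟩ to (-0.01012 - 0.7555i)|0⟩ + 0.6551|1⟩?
X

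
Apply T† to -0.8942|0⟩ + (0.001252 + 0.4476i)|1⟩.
-0.8942|0⟩ + (0.3174 + 0.3156i)|1⟩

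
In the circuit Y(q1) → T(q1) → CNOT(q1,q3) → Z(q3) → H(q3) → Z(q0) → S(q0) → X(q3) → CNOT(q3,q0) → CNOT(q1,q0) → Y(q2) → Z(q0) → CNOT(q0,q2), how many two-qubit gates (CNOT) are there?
4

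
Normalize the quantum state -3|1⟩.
-|1⟩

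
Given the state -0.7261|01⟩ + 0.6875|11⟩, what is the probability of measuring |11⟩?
0.4727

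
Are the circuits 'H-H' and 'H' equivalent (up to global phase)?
No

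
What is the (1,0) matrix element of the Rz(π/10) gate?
0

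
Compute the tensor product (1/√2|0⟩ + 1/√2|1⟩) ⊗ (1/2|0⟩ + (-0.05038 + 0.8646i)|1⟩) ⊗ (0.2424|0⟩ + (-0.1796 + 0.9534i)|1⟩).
0.0857|000⟩ + (-0.0635 + 0.3371i)|001⟩ + (-0.008635 + 0.1482i)|010⟩ + (-0.5765 - 0.1438i)|011⟩ + 0.0857|100⟩ + (-0.0635 + 0.3371i)|101⟩ + (-0.008635 + 0.1482i)|110⟩ + (-0.5765 - 0.1438i)|111⟩

amp(|b₁b₂…⟩) = product of the factor amplitudes for bits b₁, b₂, …; only kets whose every factor amplitude is nonzero survive.
|000⟩: (1/√2)(1/2)(0.2424) = 0.0857
|001⟩: (1/√2)(1/2)(-0.1796 + 0.9534i) = (-0.0635 + 0.3371i)
|010⟩: (1/√2)(-0.05038 + 0.8646i)(0.2424) = (-0.008635 + 0.1482i)
|011⟩: (1/√2)(-0.05038 + 0.8646i)(-0.1796 + 0.9534i) = (-0.5765 - 0.1438i)
|100⟩: (1/√2)(1/2)(0.2424) = 0.0857
|101⟩: (1/√2)(1/2)(-0.1796 + 0.9534i) = (-0.0635 + 0.3371i)
|110⟩: (1/√2)(-0.05038 + 0.8646i)(0.2424) = (-0.008635 + 0.1482i)
|111⟩: (1/√2)(-0.05038 + 0.8646i)(-0.1796 + 0.9534i) = (-0.5765 - 0.1438i)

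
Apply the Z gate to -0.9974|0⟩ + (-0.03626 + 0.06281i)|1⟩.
-0.9974|0⟩ + (0.03626 - 0.06281i)|1⟩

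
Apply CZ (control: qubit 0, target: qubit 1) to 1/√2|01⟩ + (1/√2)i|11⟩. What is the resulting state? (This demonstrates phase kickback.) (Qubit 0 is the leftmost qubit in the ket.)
1/√2|01⟩ - (1/√2)i|11⟩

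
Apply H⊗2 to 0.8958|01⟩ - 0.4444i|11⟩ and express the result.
(0.4479 - 0.2222i)|00⟩ + (-0.4479 + 0.2222i)|01⟩ + (0.4479 + 0.2222i)|10⟩ + (-0.4479 - 0.2222i)|11⟩

H⊗2 gives amp(|y⟩) = (1/2) Σ_x (−1)^(x·y) amp(|x⟩), where x·y is the number of positions in which both x and y have a 1.
|00⟩: (0.8958 - 0.4444i)/2 = (0.4479 - 0.2222i)
|01⟩: (-0.8958 + 0.4444i)/2 = (-0.4479 + 0.2222i)
|10⟩: (0.8958 + 0.4444i)/2 = (0.4479 + 0.2222i)
|11⟩: (-0.8958 - 0.4444i)/2 = (-0.4479 - 0.2222i)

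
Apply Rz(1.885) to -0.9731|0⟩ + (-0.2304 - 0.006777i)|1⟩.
(-0.572 + 0.7873i)|0⟩ + (-0.1299 - 0.1904i)|1⟩

Rz(1.885) = [[e^(−iθ/2), 0], [0, e^(iθ/2)]] with e^(±iθ/2) = cos(θ/2) ± i·sin(θ/2); θ = 1.885, cos(θ/2) ≈ 0.587767, sin(θ/2) ≈ 0.80903.
With a = amp(|0⟩) = -0.9731 and b = amp(|1⟩) = (-0.2304 - 0.006777i):
new amp(|0⟩) = (0.587767 - 0.80903i)·a = (-0.572 + 0.7873i)
new amp(|1⟩) = (0.587767 + 0.80903i)·b = (-0.1299 - 0.1904i)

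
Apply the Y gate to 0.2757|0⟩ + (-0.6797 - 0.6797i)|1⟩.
(-0.6797 + 0.6797i)|0⟩ + 0.2757i|1⟩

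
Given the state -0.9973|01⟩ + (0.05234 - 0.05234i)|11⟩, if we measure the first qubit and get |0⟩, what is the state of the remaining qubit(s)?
-|1⟩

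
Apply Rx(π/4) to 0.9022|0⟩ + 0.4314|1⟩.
(0.8335 - 0.1651i)|0⟩ + (0.3986 - 0.3453i)|1⟩

Rx(π/4) = [[cos(θ/2), −i·sin(θ/2)], [−i·sin(θ/2), cos(θ/2)]]; θ = π/4, cos(θ/2) ≈ 0.92388, sin(θ/2) ≈ 0.382683.
With a = amp(|0⟩) = 0.9022 and b = amp(|1⟩) = 0.4314:
new amp(|0⟩) = (0.92388)·a + (-0.382683i)·b = (0.8335 - 0.1651i)
new amp(|1⟩) = (-0.382683i)·a + (0.92388)·b = (0.3986 - 0.3453i)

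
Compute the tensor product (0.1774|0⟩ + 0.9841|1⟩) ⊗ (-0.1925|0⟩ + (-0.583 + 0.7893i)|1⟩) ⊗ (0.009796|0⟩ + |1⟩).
-0.0003345|000⟩ - 0.03415|001⟩ + (-0.001013 + 0.001372i)|010⟩ + (-0.1034 + 0.14i)|011⟩ - 0.001856|100⟩ - 0.1894|101⟩ + (-0.00562 + 0.007609i)|110⟩ + (-0.5737 + 0.7768i)|111⟩

amp(|b₁b₂…⟩) = product of the factor amplitudes for bits b₁, b₂, …; only kets whose every factor amplitude is nonzero survive.
|000⟩: (0.1774)(-0.1925)(0.009796) = -0.0003345
|001⟩: (0.1774)(-0.1925)(1) = -0.03415
|010⟩: (0.1774)(-0.583 + 0.7893i)(0.009796) = (-0.001013 + 0.001372i)
|011⟩: (0.1774)(-0.583 + 0.7893i)(1) = (-0.1034 + 0.14i)
|100⟩: (0.9841)(-0.1925)(0.009796) = -0.001856
|101⟩: (0.9841)(-0.1925)(1) = -0.1894
|110⟩: (0.9841)(-0.583 + 0.7893i)(0.009796) = (-0.00562 + 0.007609i)
|111⟩: (0.9841)(-0.583 + 0.7893i)(1) = (-0.5737 + 0.7768i)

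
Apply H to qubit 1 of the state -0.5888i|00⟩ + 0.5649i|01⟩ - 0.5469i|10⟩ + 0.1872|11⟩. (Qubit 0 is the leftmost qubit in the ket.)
-0.0169i|00⟩ - 0.8158i|01⟩ + (0.1324 - 0.3867i)|10⟩ + (-0.1324 - 0.3867i)|11⟩

H on qubit 1 mixes each pair of kets that differ only in qubit 1: amplitudes (a, b) of (|…0…⟩, |…1…⟩) become ((a + b)/√2, (a − b)/√2). Kets absent from the input have amplitude 0.
(|00⟩, |01⟩): (a, b) = (-0.5888i, 0.5649i) → (-0.0169i, -0.8158i)
(|10⟩, |11⟩): (a, b) = (-0.5469i, 0.1872) → ((0.1324 - 0.3867i), (-0.1324 - 0.3867i))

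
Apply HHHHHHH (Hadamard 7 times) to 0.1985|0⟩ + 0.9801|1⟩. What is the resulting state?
0.8334|0⟩ - 0.5527|1⟩

H² = I, so H^7 = H: a single Hadamard. With (a, b) = (0.1985, 0.9801), H gives ((a + b)/√2, (a − b)/√2) = (0.8334, -0.5527).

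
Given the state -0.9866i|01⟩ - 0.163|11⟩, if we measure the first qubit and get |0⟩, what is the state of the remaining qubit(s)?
-i|1⟩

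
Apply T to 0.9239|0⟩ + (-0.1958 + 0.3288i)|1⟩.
0.9239|0⟩ + (-0.3709 + 0.09405i)|1⟩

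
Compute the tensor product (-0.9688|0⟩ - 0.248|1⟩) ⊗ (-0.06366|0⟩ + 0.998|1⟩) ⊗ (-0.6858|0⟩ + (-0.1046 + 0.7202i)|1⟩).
-0.0423|000⟩ + (-0.006451 + 0.04442i)|001⟩ + 0.6631|010⟩ + (0.1011 - 0.6963i)|011⟩ - 0.01083|100⟩ + (-0.001651 + 0.01137i)|101⟩ + 0.1697|110⟩ + (0.02589 - 0.1783i)|111⟩

amp(|b₁b₂…⟩) = product of the factor amplitudes for bits b₁, b₂, …; only kets whose every factor amplitude is nonzero survive.
|000⟩: (-0.9688)(-0.06366)(-0.6858) = -0.0423
|001⟩: (-0.9688)(-0.06366)(-0.1046 + 0.7202i) = (-0.006451 + 0.04442i)
|010⟩: (-0.9688)(0.998)(-0.6858) = 0.6631
|011⟩: (-0.9688)(0.998)(-0.1046 + 0.7202i) = (0.1011 - 0.6963i)
|100⟩: (-0.248)(-0.06366)(-0.6858) = -0.01083
|101⟩: (-0.248)(-0.06366)(-0.1046 + 0.7202i) = (-0.001651 + 0.01137i)
|110⟩: (-0.248)(0.998)(-0.6858) = 0.1697
|111⟩: (-0.248)(0.998)(-0.1046 + 0.7202i) = (0.02589 - 0.1783i)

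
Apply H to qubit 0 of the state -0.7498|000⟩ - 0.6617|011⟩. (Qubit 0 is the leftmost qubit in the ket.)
-0.5302|000⟩ - 0.4679|011⟩ - 0.5302|100⟩ - 0.4679|111⟩

H on qubit 0 mixes each pair of kets that differ only in qubit 0: amplitudes (a, b) of (|…0…⟩, |…1…⟩) become ((a + b)/√2, (a − b)/√2). Kets absent from the input have amplitude 0.
(|000⟩, |100⟩): (a, b) = (-0.7498, 0) → (-0.5302, -0.5302)
(|011⟩, |111⟩): (a, b) = (-0.6617, 0) → (-0.4679, -0.4679)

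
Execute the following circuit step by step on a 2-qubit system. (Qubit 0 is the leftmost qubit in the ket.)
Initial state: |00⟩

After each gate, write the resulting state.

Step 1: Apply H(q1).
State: 1/√2|00⟩ + 1/√2|01⟩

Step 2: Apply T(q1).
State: 1/√2|00⟩ + (1/2 + (1/2)i)|01⟩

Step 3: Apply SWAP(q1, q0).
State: 1/√2|00⟩ + (1/2 + (1/2)i)|10⟩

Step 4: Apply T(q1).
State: 1/√2|00⟩ + (1/2 + (1/2)i)|10⟩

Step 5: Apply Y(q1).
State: (1/√2)i|01⟩ + (-1/2 + (1/2)i)|11⟩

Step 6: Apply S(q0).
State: (1/√2)i|01⟩ + (-1/2 - (1/2)i)|11⟩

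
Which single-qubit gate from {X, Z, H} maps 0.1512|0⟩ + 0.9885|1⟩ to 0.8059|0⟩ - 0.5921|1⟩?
H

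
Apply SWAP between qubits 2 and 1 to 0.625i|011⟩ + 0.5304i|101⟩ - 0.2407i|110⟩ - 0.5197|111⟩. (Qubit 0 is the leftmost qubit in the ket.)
0.625i|011⟩ - 0.2407i|101⟩ + 0.5304i|110⟩ - 0.5197|111⟩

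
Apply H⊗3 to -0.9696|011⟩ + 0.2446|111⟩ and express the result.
-0.2563|000⟩ + 0.2563|001⟩ + 0.2563|010⟩ - 0.2563|011⟩ - 0.4293|100⟩ + 0.4293|101⟩ + 0.4293|110⟩ - 0.4293|111⟩

H⊗3 gives amp(|y⟩) = (1/2√2) Σ_x (−1)^(x·y) amp(|x⟩), where x·y is the number of positions in which both x and y have a 1.
|000⟩: (-0.9696 + 0.2446)/(2√2) = -0.2563
|001⟩: (0.9696 - 0.2446)/(2√2) = 0.2563
|010⟩: (0.9696 - 0.2446)/(2√2) = 0.2563
|011⟩: (-0.9696 + 0.2446)/(2√2) = -0.2563
|100⟩: (-0.9696 - 0.2446)/(2√2) = -0.4293
|101⟩: (0.9696 + 0.2446)/(2√2) = 0.4293
|110⟩: (0.9696 + 0.2446)/(2√2) = 0.4293
|111⟩: (-0.9696 - 0.2446)/(2√2) = -0.4293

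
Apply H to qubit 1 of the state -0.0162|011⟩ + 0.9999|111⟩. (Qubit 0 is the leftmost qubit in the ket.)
-0.01146|001⟩ + 0.01146|011⟩ + 0.707|101⟩ - 0.707|111⟩

H on qubit 1 mixes each pair of kets that differ only in qubit 1: amplitudes (a, b) of (|…0…⟩, |…1…⟩) become ((a + b)/√2, (a − b)/√2). Kets absent from the input have amplitude 0.
(|001⟩, |011⟩): (a, b) = (0, -0.0162) → (-0.01146, 0.01146)
(|101⟩, |111⟩): (a, b) = (0, 0.9999) → (0.707, -0.707)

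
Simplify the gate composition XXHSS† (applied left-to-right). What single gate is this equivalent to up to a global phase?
H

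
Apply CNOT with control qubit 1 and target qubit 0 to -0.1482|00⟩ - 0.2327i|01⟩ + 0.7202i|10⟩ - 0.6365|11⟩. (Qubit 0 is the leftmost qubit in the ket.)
-0.1482|00⟩ - 0.6365|01⟩ + 0.7202i|10⟩ - 0.2327i|11⟩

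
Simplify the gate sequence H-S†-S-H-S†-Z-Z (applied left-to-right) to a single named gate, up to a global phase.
S†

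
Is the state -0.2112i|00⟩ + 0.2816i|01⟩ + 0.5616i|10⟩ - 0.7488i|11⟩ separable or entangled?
Separable

Writing the state as a|00⟩ + b|01⟩ + c|10⟩ + d|11⟩, it is a product state iff ad − bc = 0.
Here (a, b, c, d) = (-0.2112i, 0.2816i, 0.5616i, -0.7488i): ad − bc = (-0.2112i)(-0.7488i) − (0.2816i)(0.5616i) = 0, so the state is separable.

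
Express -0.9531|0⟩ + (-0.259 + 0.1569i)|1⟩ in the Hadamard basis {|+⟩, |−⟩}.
(-0.8571 + 0.1109i)|+⟩ + (-0.4908 - 0.1109i)|−⟩

With |ψ⟩ = α|0⟩ + β|1⟩, the Hadamard-basis coefficients are ⟨+|ψ⟩ = (α + β)/√2 and ⟨−|ψ⟩ = (α − β)/√2.
Here α = -0.9531, β = (-0.259 + 0.1569i): (α + β)/√2 = (-0.8571 + 0.1109i), (α − β)/√2 = (-0.4908 - 0.1109i).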